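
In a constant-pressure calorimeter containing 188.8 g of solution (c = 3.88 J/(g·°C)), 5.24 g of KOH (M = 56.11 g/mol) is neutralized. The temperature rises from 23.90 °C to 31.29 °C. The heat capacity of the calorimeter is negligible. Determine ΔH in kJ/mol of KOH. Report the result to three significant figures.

ΔH = -58.0 kJ/mol

|ΔT| = |31.29 − 23.90| = 7.39 °C
|q_surr| = (188.8 × 3.88) × 7.39 = 732.544 × 7.39 = 5414 J
n(KOH) = 5.24 / 56.11 = 0.09339 mol
Temperature rose, so q_rxn = −|q_surr| = -5.414 kJ
ΔH = q_rxn / n = -57.97 kJ/mol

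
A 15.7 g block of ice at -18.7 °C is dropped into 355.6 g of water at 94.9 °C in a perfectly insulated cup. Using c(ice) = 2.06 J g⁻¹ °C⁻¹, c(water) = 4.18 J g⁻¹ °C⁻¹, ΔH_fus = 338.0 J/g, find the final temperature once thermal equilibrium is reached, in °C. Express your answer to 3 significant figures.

T_f = 87.1 °C

Heat to bring ice to 0 °C and melt it: q₁ = 15.7×2.06×18.7 + 15.7×338.0 = 5911.4 J
Heat the water can supply cooling to 0 °C: 355.6×4.18×94.9 = 141060 J > q₁, so all ice melts.
Energy balance: 355.6×4.18×(94.9 − T) = 5911.4 + 15.7×4.18×(T − 0)
1486.408(94.9 − T) = 5911.4 + 65.626 T
141060 − 5911.4 = 1552.034 T
T = 135148.6 / 1552.034 = 87.08 °C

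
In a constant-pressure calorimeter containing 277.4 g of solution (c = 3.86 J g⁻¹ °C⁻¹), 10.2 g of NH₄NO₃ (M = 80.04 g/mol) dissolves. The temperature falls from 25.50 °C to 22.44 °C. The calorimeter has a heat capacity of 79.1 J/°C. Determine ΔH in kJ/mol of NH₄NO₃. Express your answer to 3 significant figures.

ΔH = 27.6 kJ/mol

|ΔT| = |22.44 − 25.50| = 3.06 °C
|q_surr| = (277.4 × 3.86 + 79.1) × 3.06 = 1149.864 × 3.06 = 3519 J
n(NH₄NO₃) = 10.2 / 80.04 = 0.1274 mol
Temperature fell, so q_rxn = +|q_surr| = 3.519 kJ
ΔH = q_rxn / n = 27.62 kJ/mol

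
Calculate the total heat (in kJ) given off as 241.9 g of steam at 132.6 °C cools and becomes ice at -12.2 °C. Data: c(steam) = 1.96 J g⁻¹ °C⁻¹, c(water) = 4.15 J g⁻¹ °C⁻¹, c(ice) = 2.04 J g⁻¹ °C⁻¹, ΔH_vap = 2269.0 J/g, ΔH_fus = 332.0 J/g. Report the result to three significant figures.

q1 (cool steam 132.6→100 °C): 241.9 × 1.96 × 32.6 = 15456 J
q2 (condense at 100 °C): 241.9 × 2269.0 = 548871 J
q3 (cool water 100→0 °C): 241.9 × 4.15 × 100.0 = 100389 J
q4 (freeze at 0 °C): 241.9 × 332.0 = 80311 J
q5 (cool ice 0→-12.2 °C): 241.9 × 2.04 × 12.2 = 6020 J
Total: 15456 + 548871 + 100389 + 80311 + 6020 = 751047 J = 751 kJ

q = 751 kJ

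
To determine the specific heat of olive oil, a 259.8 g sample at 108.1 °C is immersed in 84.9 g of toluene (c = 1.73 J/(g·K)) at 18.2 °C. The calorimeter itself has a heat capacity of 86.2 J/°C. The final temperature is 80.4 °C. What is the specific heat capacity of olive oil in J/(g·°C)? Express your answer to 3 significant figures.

q_gained = (84.9 × 1.73 + 86.2) × (80.4 − 18.2) = 14500 J
q_lost = 259.8 × c × (108.1 − 80.4) = 7196.46 c
Set equal: c = 14500 / 7196.46 = 2.01 J/(g·°C)

c = 2.01 J/(g·°C)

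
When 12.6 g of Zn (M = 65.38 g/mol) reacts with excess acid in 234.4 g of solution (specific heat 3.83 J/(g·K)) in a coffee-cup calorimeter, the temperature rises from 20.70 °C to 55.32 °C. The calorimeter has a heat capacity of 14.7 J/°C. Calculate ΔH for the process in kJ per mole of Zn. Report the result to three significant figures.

|ΔT| = |55.32 − 20.70| = 34.62 °C
|q_surr| = (234.4 × 3.83 + 14.7) × 34.62 = 912.452 × 34.62 = 31590 J
n(Zn) = 12.6 / 65.38 = 0.1927 mol
Temperature rose, so q_rxn = −|q_surr| = -31.59 kJ
ΔH = q_rxn / n = -163.9 kJ/mol

ΔH = -164 kJ/mol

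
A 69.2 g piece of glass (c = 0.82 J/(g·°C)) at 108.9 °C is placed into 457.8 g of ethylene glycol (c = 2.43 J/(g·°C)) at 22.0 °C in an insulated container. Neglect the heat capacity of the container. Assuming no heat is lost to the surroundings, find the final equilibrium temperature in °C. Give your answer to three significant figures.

T_f = 26.2 °C

Heat lost by glass = heat gained by ethylene glycol.
(69.2)(0.82)(108.9 − T) = (457.8)(2.43)(T − 22.0)
56.744 (108.9 − T) = 1112.454 (T − 22.0)
6179.4 − 56.744 T = 1112.454 T − 24474
30653.4 = 1169.198 T
T = 26.22 °C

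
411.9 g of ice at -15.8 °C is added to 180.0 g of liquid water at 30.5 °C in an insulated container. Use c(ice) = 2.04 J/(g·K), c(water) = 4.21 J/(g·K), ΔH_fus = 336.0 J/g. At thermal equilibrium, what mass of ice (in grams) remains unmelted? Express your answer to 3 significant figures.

m_ice remaining = 383 g

Heat to warm all ice to 0 °C: 411.9×2.04×15.8 = 13276 J
Heat released by water cooling to 0 °C: 180.0×4.21×30.5 = 23113 J
23113 J < 13276 + 411.9×336.0 = 151674.4 J, so not all ice melts; final T = 0 °C.
Heat left for melting: 23113 − 13276 = 9837 J
Mass melted = 9837 / 336.0 = 29.28 g
Ice remaining = 411.9 − 29.28 = 382.62 g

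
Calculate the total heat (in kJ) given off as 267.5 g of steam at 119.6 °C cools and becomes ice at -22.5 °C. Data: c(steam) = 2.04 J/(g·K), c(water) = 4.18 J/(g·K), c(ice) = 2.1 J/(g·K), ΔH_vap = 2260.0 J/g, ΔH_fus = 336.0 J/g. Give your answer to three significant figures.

q = 830 kJ

q1 (cool steam 119.6→100 °C): 267.5 × 2.04 × 19.6 = 10696 J
q2 (condense at 100 °C): 267.5 × 2260.0 = 604550 J
q3 (cool water 100→0 °C): 267.5 × 4.18 × 100.0 = 111815 J
q4 (freeze at 0 °C): 267.5 × 336.0 = 89880 J
q5 (cool ice 0→-22.5 °C): 267.5 × 2.1 × 22.5 = 12639 J
Total: 10696 + 604550 + 111815 + 89880 + 12639 = 829580 J = 830 kJ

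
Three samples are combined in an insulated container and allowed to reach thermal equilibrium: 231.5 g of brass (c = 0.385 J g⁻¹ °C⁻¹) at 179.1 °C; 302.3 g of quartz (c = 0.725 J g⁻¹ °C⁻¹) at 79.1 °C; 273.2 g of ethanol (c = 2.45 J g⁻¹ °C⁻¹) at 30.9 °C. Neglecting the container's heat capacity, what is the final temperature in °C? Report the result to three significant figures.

Σ mᵢcᵢ(T − Tᵢ) = 0  ⇒  T = Σ mᵢcᵢTᵢ / Σ mᵢcᵢ
Σ mᵢcᵢ = 231.5×0.385 + 302.3×0.725 + 273.2×2.45 = 977.6350
Σ mᵢcᵢTᵢ = 89.1275×179.1 + 219.1675×79.1 + 669.34×30.9 = 53981
T = 53981 / 977.6350 = 55.22 °C

T_f = 55.2 °C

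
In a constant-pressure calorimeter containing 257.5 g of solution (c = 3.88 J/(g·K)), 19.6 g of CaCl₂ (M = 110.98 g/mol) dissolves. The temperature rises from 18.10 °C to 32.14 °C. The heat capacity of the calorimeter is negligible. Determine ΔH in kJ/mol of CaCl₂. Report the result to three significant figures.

|ΔT| = |32.14 − 18.10| = 14.04 °C
|q_surr| = (257.5 × 3.88) × 14.04 = 999.1 × 14.04 = 14030 J
n(CaCl₂) = 19.6 / 110.98 = 0.1766 mol
Temperature rose, so q_rxn = −|q_surr| = -14.03 kJ
ΔH = q_rxn / n = -79.445 kJ/mol

ΔH = -79.4 kJ/mol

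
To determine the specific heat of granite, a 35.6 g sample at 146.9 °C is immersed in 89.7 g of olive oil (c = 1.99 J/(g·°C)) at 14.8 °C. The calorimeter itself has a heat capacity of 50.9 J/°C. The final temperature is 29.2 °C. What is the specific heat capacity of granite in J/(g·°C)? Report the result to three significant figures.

c = 0.788 J/(g·°C)

q_gained = (89.7 × 1.99 + 50.9) × (29.2 − 14.8) = 3303 J
q_lost = 35.6 × c × (146.9 − 29.2) = 4190.12 c
Set equal: c = 3303 / 4190.12 = 0.788 J/(g·°C)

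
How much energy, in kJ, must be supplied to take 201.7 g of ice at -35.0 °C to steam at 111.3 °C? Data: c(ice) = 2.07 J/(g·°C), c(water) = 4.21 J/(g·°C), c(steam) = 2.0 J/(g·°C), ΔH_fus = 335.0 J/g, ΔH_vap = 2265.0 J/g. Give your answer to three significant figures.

q1 (heat ice -35.0→0.0 °C): 201.7 × 2.07 × 35.0 = 14613 J
q2 (melt at 0 °C): 201.7 × 335.0 = 67570 J
q3 (heat water 0.0→100.0 °C): 201.7 × 4.21 × 100.0 = 84916 J
q4 (vaporize at 100 °C): 201.7 × 2265.0 = 456851 J
q5 (heat steam 100.0→111.3 °C): 201.7 × 2.0 × 11.3 = 4558 J
Total: 14613 + 67570 + 84916 + 456851 + 4558 = 628508 J = 629 kJ

q = 629 kJ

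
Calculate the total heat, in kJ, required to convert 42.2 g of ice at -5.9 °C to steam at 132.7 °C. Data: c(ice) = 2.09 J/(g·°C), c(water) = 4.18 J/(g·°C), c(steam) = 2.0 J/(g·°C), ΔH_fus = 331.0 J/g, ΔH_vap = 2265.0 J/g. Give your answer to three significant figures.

q = 130 kJ

q1 (heat ice -5.9→0.0 °C): 42.2 × 2.09 × 5.9 = 520 J
q2 (melt at 0 °C): 42.2 × 331.0 = 13968 J
q3 (heat water 0.0→100.0 °C): 42.2 × 4.18 × 100.0 = 17640 J
q4 (vaporize at 100 °C): 42.2 × 2265.0 = 95583 J
q5 (heat steam 100.0→132.7 °C): 42.2 × 2.0 × 32.7 = 2760 J
Total: 520 + 13968 + 17640 + 95583 + 2760 = 130471 J = 130 kJ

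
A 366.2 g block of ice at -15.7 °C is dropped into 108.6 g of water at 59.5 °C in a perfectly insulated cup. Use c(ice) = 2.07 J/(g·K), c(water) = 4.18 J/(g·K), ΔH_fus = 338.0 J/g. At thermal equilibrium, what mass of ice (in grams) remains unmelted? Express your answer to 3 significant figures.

Heat to warm all ice to 0 °C: 366.2×2.07×15.7 = 11901.1 J
Heat released by water cooling to 0 °C: 108.6×4.18×59.5 = 27009.9 J
27009.9 J < 11901.1 + 366.2×338.0 = 135676.7 J, so not all ice melts; final T = 0 °C.
Heat left for melting: 27009.9 − 11901.1 = 15108.8 J
Mass melted = 15108.8 / 338.0 = 44.701 g
Ice remaining = 366.2 − 44.701 = 321.499 g

m_ice remaining = 321 g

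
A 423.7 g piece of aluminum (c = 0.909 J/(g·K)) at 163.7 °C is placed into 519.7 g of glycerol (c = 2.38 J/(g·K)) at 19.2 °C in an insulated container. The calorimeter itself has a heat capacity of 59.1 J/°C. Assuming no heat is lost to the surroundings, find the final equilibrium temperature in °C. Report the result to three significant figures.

Heat lost by aluminum = heat gained by glycerol + calorimeter.
(423.7)(0.909)(163.7 − T) = [(519.7)(2.38) + 59.1](T − 19.2)
385.1433 (163.7 − T) = 1295.986 (T − 19.2)
63048 − 385.1433 T = 1295.986 T − 24883
87931 = 1681.1293 T
T = 52.30 °C

T_f = 52.3 °C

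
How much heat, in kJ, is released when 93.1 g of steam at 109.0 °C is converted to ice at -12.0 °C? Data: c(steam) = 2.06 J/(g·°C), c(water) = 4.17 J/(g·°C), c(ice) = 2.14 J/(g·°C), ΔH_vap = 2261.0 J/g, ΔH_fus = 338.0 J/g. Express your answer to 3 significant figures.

q1 (cool steam 109.0→100 °C): 93.1 × 2.06 × 9.0 = 1726 J
q2 (condense at 100 °C): 93.1 × 2261.0 = 210499 J
q3 (cool water 100→0 °C): 93.1 × 4.17 × 100.0 = 38823 J
q4 (freeze at 0 °C): 93.1 × 338.0 = 31468 J
q5 (cool ice 0→-12.0 °C): 93.1 × 2.14 × 12.0 = 2391 J
Total: 1726 + 210499 + 38823 + 31468 + 2391 = 284907 J = 285 kJ

q = 285 kJ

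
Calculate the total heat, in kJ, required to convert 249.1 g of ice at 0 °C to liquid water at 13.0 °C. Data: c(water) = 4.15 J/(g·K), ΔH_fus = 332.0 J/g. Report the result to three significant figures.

q = 96.1 kJ

q1 (melt at 0 °C): 249.1 × 332.0 = 82701 J
q2 (heat water 0.0→13.0 °C): 249.1 × 4.15 × 13.0 = 13439 J
Total: 82701 + 13439 = 96140 J = 96.1 kJ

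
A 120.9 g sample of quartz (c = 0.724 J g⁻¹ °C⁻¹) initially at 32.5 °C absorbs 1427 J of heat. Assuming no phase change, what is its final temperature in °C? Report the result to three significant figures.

ΔT = q / (m c) = 1427 / (120.9 × 0.724) = 16.30 °C
T_f = 32.5 + 16.30 = 48.80 °C

T_f = 48.8 °C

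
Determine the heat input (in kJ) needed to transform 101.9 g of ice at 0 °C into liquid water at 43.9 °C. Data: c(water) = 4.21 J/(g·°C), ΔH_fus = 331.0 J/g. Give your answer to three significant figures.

q1 (melt at 0 °C): 101.9 × 331.0 = 33729 J
q2 (heat water 0.0→43.9 °C): 101.9 × 4.21 × 43.9 = 18833 J
Total: 33729 + 18833 = 52562 J = 52.6 kJ

q = 52.6 kJ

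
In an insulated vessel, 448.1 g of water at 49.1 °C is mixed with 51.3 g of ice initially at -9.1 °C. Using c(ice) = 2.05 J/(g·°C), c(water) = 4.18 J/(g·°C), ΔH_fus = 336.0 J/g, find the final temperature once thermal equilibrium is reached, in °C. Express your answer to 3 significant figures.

T_f = 35.3 °C

Heat to bring ice to 0 °C and melt it: q₁ = 51.3×2.05×9.1 + 51.3×336.0 = 18194 J
Heat the water can supply cooling to 0 °C: 448.1×4.18×49.1 = 91967.1 J > q₁, so all ice melts.
Energy balance: 448.1×4.18×(49.1 − T) = 18194 + 51.3×4.18×(T − 0)
1873.058(49.1 − T) = 18194 + 214.434 T
91967.1 − 18194 = 2087.492 T
T = 73773.1 / 2087.492 = 35.34 °C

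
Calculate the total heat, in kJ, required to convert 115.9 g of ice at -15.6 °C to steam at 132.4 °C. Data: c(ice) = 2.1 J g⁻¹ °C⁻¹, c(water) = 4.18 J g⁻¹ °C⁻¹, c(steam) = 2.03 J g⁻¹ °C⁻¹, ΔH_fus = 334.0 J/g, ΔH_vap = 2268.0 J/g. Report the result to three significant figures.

q = 361 kJ

q1 (heat ice -15.6→0.0 °C): 115.9 × 2.1 × 15.6 = 3797 J
q2 (melt at 0 °C): 115.9 × 334.0 = 38711 J
q3 (heat water 0.0→100.0 °C): 115.9 × 4.18 × 100.0 = 48446 J
q4 (vaporize at 100 °C): 115.9 × 2268.0 = 262861 J
q5 (heat steam 100.0→132.4 °C): 115.9 × 2.03 × 32.4 = 7623 J
Total: 3797 + 38711 + 48446 + 262861 + 7623 = 361438 J = 361 kJ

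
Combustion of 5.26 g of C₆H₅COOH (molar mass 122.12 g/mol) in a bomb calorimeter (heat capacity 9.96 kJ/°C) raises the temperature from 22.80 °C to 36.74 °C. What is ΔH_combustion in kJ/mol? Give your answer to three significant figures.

ΔH = -3220 kJ/mol

ΔT = 36.74 − 22.80 = 13.94 °C
q_cal = C_cal × ΔT = 9.96 × 13.94 = 138.8424 kJ
n = 5.26 / 122.12 = 0.04307 mol
q_rxn = −q_cal = -138.8424 kJ
ΔH = -138.8424 / 0.04307 = -3224 kJ/mol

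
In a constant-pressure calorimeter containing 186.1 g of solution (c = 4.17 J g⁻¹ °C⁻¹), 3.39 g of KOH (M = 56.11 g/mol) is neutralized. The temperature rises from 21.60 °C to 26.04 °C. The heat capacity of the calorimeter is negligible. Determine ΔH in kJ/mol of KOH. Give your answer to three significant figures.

|ΔT| = |26.04 − 21.60| = 4.44 °C
|q_surr| = (186.1 × 4.17) × 4.44 = 776.037 × 4.44 = 3446 J
n(KOH) = 3.39 / 56.11 = 0.06042 mol
Temperature rose, so q_rxn = −|q_surr| = -3.446 kJ
ΔH = q_rxn / n = -57.03 kJ/mol

ΔH = -57.0 kJ/mol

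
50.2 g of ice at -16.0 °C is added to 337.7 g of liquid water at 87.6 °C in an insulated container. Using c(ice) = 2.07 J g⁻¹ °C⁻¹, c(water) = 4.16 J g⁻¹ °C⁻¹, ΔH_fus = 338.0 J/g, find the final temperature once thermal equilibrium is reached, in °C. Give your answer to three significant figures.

Heat to bring ice to 0 °C and melt it: q₁ = 50.2×2.07×16.0 + 50.2×338.0 = 18630 J
Heat the water can supply cooling to 0 °C: 337.7×4.16×87.6 = 123063 J > q₁, so all ice melts.
Energy balance: 337.7×4.16×(87.6 − T) = 18630 + 50.2×4.16×(T − 0)
1404.832(87.6 − T) = 18630 + 208.832 T
123063 − 18630 = 1613.664 T
T = 104433 / 1613.664 = 64.72 °C

T_f = 64.7 °C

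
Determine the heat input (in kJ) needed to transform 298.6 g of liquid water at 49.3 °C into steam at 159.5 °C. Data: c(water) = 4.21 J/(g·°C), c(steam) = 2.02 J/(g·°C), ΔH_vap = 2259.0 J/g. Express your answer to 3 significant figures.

q = 774 kJ

q1 (heat water 49.3→100.0 °C): 298.6 × 4.21 × 50.7 = 63735 J
q2 (vaporize at 100 °C): 298.6 × 2259.0 = 674537 J
q3 (heat steam 100.0→159.5 °C): 298.6 × 2.02 × 59.5 = 35889 J
Total: 63735 + 674537 + 35889 = 774161 J = 774 kJ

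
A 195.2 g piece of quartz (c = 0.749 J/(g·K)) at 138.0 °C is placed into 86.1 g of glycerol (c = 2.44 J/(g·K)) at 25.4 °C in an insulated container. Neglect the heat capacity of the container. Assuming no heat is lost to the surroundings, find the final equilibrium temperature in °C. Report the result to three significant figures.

Heat lost by quartz = heat gained by glycerol.
(195.2)(0.749)(138.0 − T) = (86.1)(2.44)(T − 25.4)
146.2048 (138.0 − T) = 210.084 (T − 25.4)
20176 − 146.2048 T = 210.084 T − 5336.1
25512.1 = 356.2888 T
T = 71.61 °C

T_f = 71.6 °C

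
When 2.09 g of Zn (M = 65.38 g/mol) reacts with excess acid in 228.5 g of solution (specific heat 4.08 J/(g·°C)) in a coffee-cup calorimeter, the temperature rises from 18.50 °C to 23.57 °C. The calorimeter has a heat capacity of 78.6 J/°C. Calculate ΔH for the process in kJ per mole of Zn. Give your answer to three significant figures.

ΔH = -160 kJ/mol

|ΔT| = |23.57 − 18.50| = 5.07 °C
|q_surr| = (228.5 × 4.08 + 78.6) × 5.07 = 1010.88 × 5.07 = 5125 J
n(Zn) = 2.09 / 65.38 = 0.03197 mol
Temperature rose, so q_rxn = −|q_surr| = -5.125 kJ
ΔH = q_rxn / n = -160.3 kJ/mol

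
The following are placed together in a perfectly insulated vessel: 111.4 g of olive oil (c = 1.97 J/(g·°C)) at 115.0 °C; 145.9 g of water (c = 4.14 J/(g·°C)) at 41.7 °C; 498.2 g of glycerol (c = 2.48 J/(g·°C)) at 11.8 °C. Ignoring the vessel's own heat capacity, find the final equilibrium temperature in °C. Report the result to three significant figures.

Σ mᵢcᵢ(T − Tᵢ) = 0  ⇒  T = Σ mᵢcᵢTᵢ / Σ mᵢcᵢ
Σ mᵢcᵢ = 111.4×1.97 + 145.9×4.14 + 498.2×2.48 = 2059.020
Σ mᵢcᵢTᵢ = 219.458×115.0 + 604.026×41.7 + 1235.536×11.8 = 65005
T = 65005 / 2059.020 = 31.57 °C

T_f = 31.6 °C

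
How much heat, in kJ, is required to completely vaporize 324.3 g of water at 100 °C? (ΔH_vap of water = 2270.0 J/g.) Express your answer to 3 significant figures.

q = m × ΔH_vap = 324.3 × 2270.0 = 736200 J = 736 kJ

q = 736 kJ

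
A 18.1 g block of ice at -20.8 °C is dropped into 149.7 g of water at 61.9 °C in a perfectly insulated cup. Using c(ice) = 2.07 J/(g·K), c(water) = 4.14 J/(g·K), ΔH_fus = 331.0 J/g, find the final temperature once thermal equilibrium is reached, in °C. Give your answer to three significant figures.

Heat to bring ice to 0 °C and melt it: q₁ = 18.1×2.07×20.8 + 18.1×331.0 = 6770.4 J
Heat the water can supply cooling to 0 °C: 149.7×4.14×61.9 = 38363.0 J > q₁, so all ice melts.
Energy balance: 149.7×4.14×(61.9 − T) = 6770.4 + 18.1×4.14×(T − 0)
619.758(61.9 − T) = 6770.4 + 74.934 T
38363.0 − 6770.4 = 694.692 T
T = 31592.6 / 694.692 = 45.48 °C

T_f = 45.5 °C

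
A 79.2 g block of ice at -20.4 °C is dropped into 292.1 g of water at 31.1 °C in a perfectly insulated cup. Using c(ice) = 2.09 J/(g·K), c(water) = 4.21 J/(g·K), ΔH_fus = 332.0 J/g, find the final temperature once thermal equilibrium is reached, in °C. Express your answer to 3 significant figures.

T_f = 5.48 °C

Heat to bring ice to 0 °C and melt it: q₁ = 79.2×2.09×20.4 + 79.2×332.0 = 29671 J
Heat the water can supply cooling to 0 °C: 292.1×4.21×31.1 = 38244.9 J > q₁, so all ice melts.
Energy balance: 292.1×4.21×(31.1 − T) = 29671 + 79.2×4.21×(T − 0)
1229.741(31.1 − T) = 29671 + 333.432 T
38244.9 − 29671 = 1563.173 T
T = 8573.9 / 1563.173 = 5.4849 °C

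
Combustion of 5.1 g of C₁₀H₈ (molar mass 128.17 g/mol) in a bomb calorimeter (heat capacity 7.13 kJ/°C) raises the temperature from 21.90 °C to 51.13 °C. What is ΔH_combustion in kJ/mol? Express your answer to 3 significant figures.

ΔH = -5240 kJ/mol

ΔT = 51.13 − 21.90 = 29.23 °C
q_cal = C_cal × ΔT = 7.13 × 29.23 = 208.4099 kJ
n = 5.1 / 128.17 = 0.03979 mol
q_rxn = −q_cal = -208.4099 kJ
ΔH = -208.4099 / 0.03979 = -5238 kJ/mol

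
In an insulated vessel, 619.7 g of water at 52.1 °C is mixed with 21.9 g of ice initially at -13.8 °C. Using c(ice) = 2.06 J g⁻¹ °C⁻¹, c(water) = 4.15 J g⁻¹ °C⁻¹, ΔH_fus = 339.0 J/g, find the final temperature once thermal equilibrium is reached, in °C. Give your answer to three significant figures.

Heat to bring ice to 0 °C and melt it: q₁ = 21.9×2.06×13.8 + 21.9×339.0 = 8046.7 J
Heat the water can supply cooling to 0 °C: 619.7×4.15×52.1 = 133988 J > q₁, so all ice melts.
Energy balance: 619.7×4.15×(52.1 − T) = 8046.7 + 21.9×4.15×(T − 0)
2571.755(52.1 − T) = 8046.7 + 90.885 T
133988 − 8046.7 = 2662.640 T
T = 125941.3 / 2662.640 = 47.30 °C

T_f = 47.3 °C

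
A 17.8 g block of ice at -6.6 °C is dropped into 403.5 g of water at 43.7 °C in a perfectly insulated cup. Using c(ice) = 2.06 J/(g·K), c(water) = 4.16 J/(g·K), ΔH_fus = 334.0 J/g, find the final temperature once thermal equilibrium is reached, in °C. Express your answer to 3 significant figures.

Heat to bring ice to 0 °C and melt it: q₁ = 17.8×2.06×6.6 + 17.8×334.0 = 6187.2 J
Heat the water can supply cooling to 0 °C: 403.5×4.16×43.7 = 73353.1 J > q₁, so all ice melts.
Energy balance: 403.5×4.16×(43.7 − T) = 6187.2 + 17.8×4.16×(T − 0)
1678.56(43.7 − T) = 6187.2 + 74.048 T
73353.1 − 6187.2 = 1752.608 T
T = 67165.9 / 1752.608 = 38.32 °C

T_f = 38.3 °C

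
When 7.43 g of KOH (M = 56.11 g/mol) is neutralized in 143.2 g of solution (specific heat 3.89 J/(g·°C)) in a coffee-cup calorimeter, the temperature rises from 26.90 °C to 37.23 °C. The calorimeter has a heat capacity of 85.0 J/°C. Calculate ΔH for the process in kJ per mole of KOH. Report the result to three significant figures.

|ΔT| = |37.23 − 26.90| = 10.33 °C
|q_surr| = (143.2 × 3.89 + 85.0) × 10.33 = 642.048 × 10.33 = 6632 J
n(KOH) = 7.43 / 56.11 = 0.1324 mol
Temperature rose, so q_rxn = −|q_surr| = -6.632 kJ
ΔH = q_rxn / n = -50.09 kJ/mol

ΔH = -50.1 kJ/mol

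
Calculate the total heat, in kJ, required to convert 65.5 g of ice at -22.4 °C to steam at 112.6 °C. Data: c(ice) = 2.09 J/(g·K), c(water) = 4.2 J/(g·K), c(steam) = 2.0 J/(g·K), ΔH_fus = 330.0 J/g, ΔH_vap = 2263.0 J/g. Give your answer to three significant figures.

q1 (heat ice -22.4→0.0 °C): 65.5 × 2.09 × 22.4 = 3066 J
q2 (melt at 0 °C): 65.5 × 330.0 = 21615 J
q3 (heat water 0.0→100.0 °C): 65.5 × 4.2 × 100.0 = 27510 J
q4 (vaporize at 100 °C): 65.5 × 2263.0 = 148227 J
q5 (heat steam 100.0→112.6 °C): 65.5 × 2.0 × 12.6 = 1651 J
Total: 3066 + 21615 + 27510 + 148227 + 1651 = 202069 J = 202 kJ

q = 202 kJ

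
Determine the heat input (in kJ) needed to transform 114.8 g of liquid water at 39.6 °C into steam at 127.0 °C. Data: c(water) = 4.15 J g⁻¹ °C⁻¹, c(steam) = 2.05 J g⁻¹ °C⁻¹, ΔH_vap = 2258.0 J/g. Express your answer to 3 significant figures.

q = 294 kJ

q1 (heat water 39.6→100.0 °C): 114.8 × 4.15 × 60.4 = 28776 J
q2 (vaporize at 100 °C): 114.8 × 2258.0 = 259218 J
q3 (heat steam 100.0→127.0 °C): 114.8 × 2.05 × 27.0 = 6354 J
Total: 28776 + 259218 + 6354 = 294348 J = 294 kJ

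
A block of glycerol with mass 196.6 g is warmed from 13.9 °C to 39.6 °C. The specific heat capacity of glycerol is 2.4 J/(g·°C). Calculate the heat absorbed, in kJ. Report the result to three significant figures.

q = m c ΔT = 196.6 × 2.4 × (39.6 − 13.9)
q = 196.6 × 2.4 × 25.7 = 12130 J = 12.1 kJ

q = 12.1 kJ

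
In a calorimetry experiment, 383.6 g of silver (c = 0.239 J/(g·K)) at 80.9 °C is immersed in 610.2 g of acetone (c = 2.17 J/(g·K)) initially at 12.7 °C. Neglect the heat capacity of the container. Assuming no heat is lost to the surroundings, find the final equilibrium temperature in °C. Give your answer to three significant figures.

Heat lost by silver = heat gained by acetone.
(383.6)(0.239)(80.9 − T) = (610.2)(2.17)(T − 12.7)
91.6804 (80.9 − T) = 1324.134 (T − 12.7)
7416.9 − 91.6804 T = 1324.134 T − 16817
24233.9 = 1415.8144 T
T = 17.12 °C

T_f = 17.1 °C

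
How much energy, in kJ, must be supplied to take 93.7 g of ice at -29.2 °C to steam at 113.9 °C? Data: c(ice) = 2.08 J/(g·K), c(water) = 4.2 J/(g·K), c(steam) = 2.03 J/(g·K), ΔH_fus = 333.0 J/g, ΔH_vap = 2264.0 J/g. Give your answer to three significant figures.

q1 (heat ice -29.2→0.0 °C): 93.7 × 2.08 × 29.2 = 5691 J
q2 (melt at 0 °C): 93.7 × 333.0 = 31202 J
q3 (heat water 0.0→100.0 °C): 93.7 × 4.2 × 100.0 = 39354 J
q4 (vaporize at 100 °C): 93.7 × 2264.0 = 212137 J
q5 (heat steam 100.0→113.9 °C): 93.7 × 2.03 × 13.9 = 2644 J
Total: 5691 + 31202 + 39354 + 212137 + 2644 = 291028 J = 291 kJ

q = 291 kJ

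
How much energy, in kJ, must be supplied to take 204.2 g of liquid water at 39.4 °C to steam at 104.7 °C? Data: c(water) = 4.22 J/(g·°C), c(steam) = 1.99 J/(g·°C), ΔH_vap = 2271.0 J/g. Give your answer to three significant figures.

q = 518 kJ

q1 (heat water 39.4→100.0 °C): 204.2 × 4.22 × 60.6 = 52220 J
q2 (vaporize at 100 °C): 204.2 × 2271.0 = 463738 J
q3 (heat steam 100.0→104.7 °C): 204.2 × 1.99 × 4.7 = 1910 J
Total: 52220 + 463738 + 1910 = 517868 J = 518 kJ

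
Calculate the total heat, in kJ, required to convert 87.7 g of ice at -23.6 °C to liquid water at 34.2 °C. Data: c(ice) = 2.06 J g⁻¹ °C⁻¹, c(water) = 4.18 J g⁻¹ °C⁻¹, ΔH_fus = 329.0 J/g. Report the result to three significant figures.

q1 (heat ice -23.6→0.0 °C): 87.7 × 2.06 × 23.6 = 4264 J
q2 (melt at 0 °C): 87.7 × 329.0 = 28853 J
q3 (heat water 0.0→34.2 °C): 87.7 × 4.18 × 34.2 = 12537 J
Total: 4264 + 28853 + 12537 = 45654 J = 45.7 kJ

q = 45.7 kJ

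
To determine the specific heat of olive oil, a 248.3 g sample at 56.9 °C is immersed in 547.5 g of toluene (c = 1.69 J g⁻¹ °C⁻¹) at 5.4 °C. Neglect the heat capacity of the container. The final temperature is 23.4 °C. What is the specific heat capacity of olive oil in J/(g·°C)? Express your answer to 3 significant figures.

q_gained = (547.5 × 1.69) × (23.4 − 5.4) = 16650 J
q_lost = 248.3 × c × (56.9 − 23.4) = 8318.05 c
Set equal: c = 16650 / 8318.05 = 2.00 J/(g·°C)

c = 2.00 J/(g·°C)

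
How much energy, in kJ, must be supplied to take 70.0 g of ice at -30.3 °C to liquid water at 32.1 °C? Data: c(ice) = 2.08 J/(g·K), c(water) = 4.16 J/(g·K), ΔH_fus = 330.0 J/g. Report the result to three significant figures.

q = 36.9 kJ

q1 (heat ice -30.3→0.0 °C): 70.0 × 2.08 × 30.3 = 4412 J
q2 (melt at 0 °C): 70.0 × 330.0 = 23100 J
q3 (heat water 0.0→32.1 °C): 70.0 × 4.16 × 32.1 = 9348 J
Total: 4412 + 23100 + 9348 = 36860 J = 36.9 kJ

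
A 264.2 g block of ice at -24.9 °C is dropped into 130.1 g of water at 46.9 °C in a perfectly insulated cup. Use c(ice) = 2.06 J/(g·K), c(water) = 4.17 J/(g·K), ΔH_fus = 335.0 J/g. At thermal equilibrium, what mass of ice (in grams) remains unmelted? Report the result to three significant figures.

m_ice remaining = 229 g

Heat to warm all ice to 0 °C: 264.2×2.06×24.9 = 13552 J
Heat released by water cooling to 0 °C: 130.1×4.17×46.9 = 25444 J
25444 J < 13552 + 264.2×335.0 = 102059 J, so not all ice melts; final T = 0 °C.
Heat left for melting: 25444 − 13552 = 11892 J
Mass melted = 11892 / 335.0 = 35.50 g
Ice remaining = 264.2 − 35.50 = 228.70 g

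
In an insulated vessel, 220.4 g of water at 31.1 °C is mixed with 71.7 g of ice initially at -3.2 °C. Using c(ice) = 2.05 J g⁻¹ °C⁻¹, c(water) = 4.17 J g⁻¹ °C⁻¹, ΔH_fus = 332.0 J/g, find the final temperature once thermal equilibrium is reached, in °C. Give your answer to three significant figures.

Heat to bring ice to 0 °C and melt it: q₁ = 71.7×2.05×3.2 + 71.7×332.0 = 24275 J
Heat the water can supply cooling to 0 °C: 220.4×4.17×31.1 = 28583.0 J > q₁, so all ice melts.
Energy balance: 220.4×4.17×(31.1 − T) = 24275 + 71.7×4.17×(T − 0)
919.068(31.1 − T) = 24275 + 298.989 T
28583.0 − 24275 = 1218.057 T
T = 4308.0 / 1218.057 = 3.537 °C

T_f = 3.54 °C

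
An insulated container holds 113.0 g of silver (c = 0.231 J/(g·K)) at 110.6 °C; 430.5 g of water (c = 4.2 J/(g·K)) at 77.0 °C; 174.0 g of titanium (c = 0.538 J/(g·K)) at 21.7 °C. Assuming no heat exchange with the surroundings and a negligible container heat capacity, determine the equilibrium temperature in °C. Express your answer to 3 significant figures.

Σ mᵢcᵢ(T − Tᵢ) = 0  ⇒  T = Σ mᵢcᵢTᵢ / Σ mᵢcᵢ
Σ mᵢcᵢ = 113.0×0.231 + 430.5×4.2 + 174.0×0.538 = 1927.815
Σ mᵢcᵢTᵢ = 26.103×110.6 + 1808.1×77.0 + 93.612×21.7 = 144140
T = 144140 / 1927.815 = 74.77 °C

T_f = 74.8 °C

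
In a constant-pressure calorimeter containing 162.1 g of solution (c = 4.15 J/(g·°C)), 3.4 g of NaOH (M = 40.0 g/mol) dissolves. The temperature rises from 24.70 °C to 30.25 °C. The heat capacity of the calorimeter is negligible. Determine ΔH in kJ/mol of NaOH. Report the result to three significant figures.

|ΔT| = |30.25 − 24.70| = 5.55 °C
|q_surr| = (162.1 × 4.15) × 5.55 = 672.715 × 5.55 = 3734 J
n(NaOH) = 3.4 / 40.0 = 0.08500 mol
Temperature rose, so q_rxn = −|q_surr| = -3.734 kJ
ΔH = q_rxn / n = -43.93 kJ/mol

ΔH = -43.9 kJ/mol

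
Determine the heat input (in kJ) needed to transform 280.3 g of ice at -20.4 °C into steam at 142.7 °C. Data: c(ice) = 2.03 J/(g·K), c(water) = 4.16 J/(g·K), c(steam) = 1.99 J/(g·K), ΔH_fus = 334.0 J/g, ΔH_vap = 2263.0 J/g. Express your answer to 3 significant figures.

q1 (heat ice -20.4→0.0 °C): 280.3 × 2.03 × 20.4 = 11608 J
q2 (melt at 0 °C): 280.3 × 334.0 = 93620 J
q3 (heat water 0.0→100.0 °C): 280.3 × 4.16 × 100.0 = 116605 J
q4 (vaporize at 100 °C): 280.3 × 2263.0 = 634319 J
q5 (heat steam 100.0→142.7 °C): 280.3 × 1.99 × 42.7 = 23818 J
Total: 11608 + 93620 + 116605 + 634319 + 23818 = 879970 J = 880 kJ

q = 880 kJ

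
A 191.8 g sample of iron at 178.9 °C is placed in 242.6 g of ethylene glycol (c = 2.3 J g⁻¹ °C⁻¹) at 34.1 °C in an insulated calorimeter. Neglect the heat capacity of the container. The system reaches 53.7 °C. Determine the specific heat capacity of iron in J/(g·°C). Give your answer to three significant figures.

q_gained = (242.6 × 2.3) × (53.7 − 34.1) = 10936 J
q_lost = 191.8 × c × (178.9 − 53.7) = 24013.36 c
Set equal: c = 10936 / 24013.36 = 0.455 J/(g·°C)

c = 0.455 J/(g·°C)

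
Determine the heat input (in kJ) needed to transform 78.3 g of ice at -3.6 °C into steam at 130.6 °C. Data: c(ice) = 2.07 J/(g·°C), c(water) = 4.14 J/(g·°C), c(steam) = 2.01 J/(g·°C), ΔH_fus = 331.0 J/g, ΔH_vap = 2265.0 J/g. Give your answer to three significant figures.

q = 241 kJ

q1 (heat ice -3.6→0.0 °C): 78.3 × 2.07 × 3.6 = 583 J
q2 (melt at 0 °C): 78.3 × 331.0 = 25917 J
q3 (heat water 0.0→100.0 °C): 78.3 × 4.14 × 100.0 = 32416 J
q4 (vaporize at 100 °C): 78.3 × 2265.0 = 177350 J
q5 (heat steam 100.0→130.6 °C): 78.3 × 2.01 × 30.6 = 4816 J
Total: 583 + 25917 + 32416 + 177350 + 4816 = 241082 J = 241 kJ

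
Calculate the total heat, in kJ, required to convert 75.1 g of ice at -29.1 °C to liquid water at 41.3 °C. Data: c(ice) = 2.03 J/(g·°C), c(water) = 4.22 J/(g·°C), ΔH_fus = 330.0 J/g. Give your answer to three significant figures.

q = 42.3 kJ

q1 (heat ice -29.1→0.0 °C): 75.1 × 2.03 × 29.1 = 4436 J
q2 (melt at 0 °C): 75.1 × 330.0 = 24783 J
q3 (heat water 0.0→41.3 °C): 75.1 × 4.22 × 41.3 = 13089 J
Total: 4436 + 24783 + 13089 = 42308 J = 42.3 kJ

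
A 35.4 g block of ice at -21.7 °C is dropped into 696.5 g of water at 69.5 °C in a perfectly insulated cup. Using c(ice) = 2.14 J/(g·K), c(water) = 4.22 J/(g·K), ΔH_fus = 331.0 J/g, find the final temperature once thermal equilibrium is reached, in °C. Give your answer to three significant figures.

T_f = 61.8 °C

Heat to bring ice to 0 °C and melt it: q₁ = 35.4×2.14×21.7 + 35.4×331.0 = 13361 J
Heat the water can supply cooling to 0 °C: 696.5×4.22×69.5 = 204276 J > q₁, so all ice melts.
Energy balance: 696.5×4.22×(69.5 − T) = 13361 + 35.4×4.22×(T − 0)
2939.23(69.5 − T) = 13361 + 149.388 T
204276 − 13361 = 3088.618 T
T = 190915 / 3088.618 = 61.81 °C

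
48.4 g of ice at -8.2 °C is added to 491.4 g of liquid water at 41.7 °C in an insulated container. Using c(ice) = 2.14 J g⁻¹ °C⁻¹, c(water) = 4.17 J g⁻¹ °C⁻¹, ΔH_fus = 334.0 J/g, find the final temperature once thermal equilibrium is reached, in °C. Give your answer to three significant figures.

Heat to bring ice to 0 °C and melt it: q₁ = 48.4×2.14×8.2 + 48.4×334.0 = 17015 J
Heat the water can supply cooling to 0 °C: 491.4×4.17×41.7 = 85449.1 J > q₁, so all ice melts.
Energy balance: 491.4×4.17×(41.7 − T) = 17015 + 48.4×4.17×(T − 0)
2049.138(41.7 − T) = 17015 + 201.828 T
85449.1 − 17015 = 2250.966 T
T = 68434.1 / 2250.966 = 30.40 °C

T_f = 30.4 °C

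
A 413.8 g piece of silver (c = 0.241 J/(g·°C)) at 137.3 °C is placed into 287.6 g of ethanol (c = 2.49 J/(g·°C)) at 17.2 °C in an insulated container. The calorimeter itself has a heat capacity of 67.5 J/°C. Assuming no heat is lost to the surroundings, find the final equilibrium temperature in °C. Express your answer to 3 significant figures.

T_f = 30.8 °C

Heat lost by silver = heat gained by ethanol + calorimeter.
(413.8)(0.241)(137.3 − T) = [(287.6)(2.49) + 67.5](T − 17.2)
99.7258 (137.3 − T) = 783.624 (T − 17.2)
13692 − 99.7258 T = 783.624 T − 13478
27170 = 883.3498 T
T = 30.76 °C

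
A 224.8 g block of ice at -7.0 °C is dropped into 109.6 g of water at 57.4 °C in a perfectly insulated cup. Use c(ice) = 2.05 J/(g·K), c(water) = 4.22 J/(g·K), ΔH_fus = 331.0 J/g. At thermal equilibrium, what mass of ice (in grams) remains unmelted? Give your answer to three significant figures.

Heat to warm all ice to 0 °C: 224.8×2.05×7.0 = 3225.9 J
Heat released by water cooling to 0 °C: 109.6×4.22×57.4 = 26548 J
26548 J < 3225.9 + 224.8×331.0 = 77634.7 J, so not all ice melts; final T = 0 °C.
Heat left for melting: 26548 − 3225.9 = 23322.1 J
Mass melted = 23322.1 / 331.0 = 70.46 g
Ice remaining = 224.8 − 70.46 = 154.34 g

m_ice remaining = 154 g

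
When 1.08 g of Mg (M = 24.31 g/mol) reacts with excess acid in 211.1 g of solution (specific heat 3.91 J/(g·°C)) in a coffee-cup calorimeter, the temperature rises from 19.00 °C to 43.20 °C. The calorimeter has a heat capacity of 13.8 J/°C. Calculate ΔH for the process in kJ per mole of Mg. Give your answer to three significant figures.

ΔH = -457 kJ/mol

|ΔT| = |43.20 − 19.00| = 24.20 °C
|q_surr| = (211.1 × 3.91 + 13.8) × 24.20 = 839.201 × 24.20 = 20310 J
n(Mg) = 1.08 / 24.31 = 0.04443 mol
Temperature rose, so q_rxn = −|q_surr| = -20.31 kJ
ΔH = q_rxn / n = -457.1 kJ/mol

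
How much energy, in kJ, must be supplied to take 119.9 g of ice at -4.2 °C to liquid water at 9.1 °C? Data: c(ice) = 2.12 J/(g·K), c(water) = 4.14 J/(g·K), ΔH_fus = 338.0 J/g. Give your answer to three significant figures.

q1 (heat ice -4.2→0.0 °C): 119.9 × 2.12 × 4.2 = 1068 J
q2 (melt at 0 °C): 119.9 × 338.0 = 40526 J
q3 (heat water 0.0→9.1 °C): 119.9 × 4.14 × 9.1 = 4517 J
Total: 1068 + 40526 + 4517 = 46111 J = 46.1 kJ

q = 46.1 kJ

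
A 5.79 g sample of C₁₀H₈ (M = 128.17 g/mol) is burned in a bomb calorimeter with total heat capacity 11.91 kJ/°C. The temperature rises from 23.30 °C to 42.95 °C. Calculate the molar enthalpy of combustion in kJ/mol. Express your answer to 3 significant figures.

ΔH = -5180 kJ/mol

ΔT = 42.95 − 23.30 = 19.65 °C
q_cal = C_cal × ΔT = 11.91 × 19.65 = 234.0315 kJ
n = 5.79 / 128.17 = 0.04517 mol
q_rxn = −q_cal = -234.0315 kJ
ΔH = -234.0315 / 0.04517 = -5181 kJ/mol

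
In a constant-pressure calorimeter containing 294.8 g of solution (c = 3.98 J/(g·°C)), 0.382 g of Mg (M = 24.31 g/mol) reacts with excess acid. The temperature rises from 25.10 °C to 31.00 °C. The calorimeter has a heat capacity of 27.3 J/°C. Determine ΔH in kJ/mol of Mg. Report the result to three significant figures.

ΔH = -451 kJ/mol

|ΔT| = |31.00 − 25.10| = 5.90 °C
|q_surr| = (294.8 × 3.98 + 27.3) × 5.90 = 1200.604 × 5.90 = 7084 J
n(Mg) = 0.382 / 24.31 = 0.01571 mol
Temperature rose, so q_rxn = −|q_surr| = -7.084 kJ
ΔH = q_rxn / n = -450.9 kJ/mol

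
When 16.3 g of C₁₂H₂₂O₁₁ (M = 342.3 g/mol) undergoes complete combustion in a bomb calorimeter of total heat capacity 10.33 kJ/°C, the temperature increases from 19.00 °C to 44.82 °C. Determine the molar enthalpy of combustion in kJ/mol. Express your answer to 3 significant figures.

ΔT = 44.82 − 19.00 = 25.82 °C
q_cal = C_cal × ΔT = 10.33 × 25.82 = 266.7206 kJ
n = 16.3 / 342.3 = 0.04762 mol
q_rxn = −q_cal = -266.7206 kJ
ΔH = -266.7206 / 0.04762 = -5601 kJ/mol

ΔH = -5600 kJ/mol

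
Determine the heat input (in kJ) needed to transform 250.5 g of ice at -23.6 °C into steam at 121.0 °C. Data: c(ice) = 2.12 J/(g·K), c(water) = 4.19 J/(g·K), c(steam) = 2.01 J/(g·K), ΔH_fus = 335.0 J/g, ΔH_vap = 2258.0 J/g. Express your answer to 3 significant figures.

q = 778 kJ

q1 (heat ice -23.6→0.0 °C): 250.5 × 2.12 × 23.6 = 12533 J
q2 (melt at 0 °C): 250.5 × 335.0 = 83918 J
q3 (heat water 0.0→100.0 °C): 250.5 × 4.19 × 100.0 = 104960 J
q4 (vaporize at 100 °C): 250.5 × 2258.0 = 565629 J
q5 (heat steam 100.0→121.0 °C): 250.5 × 2.01 × 21.0 = 10574 J
Total: 12533 + 83918 + 104960 + 565629 + 10574 = 777614 J = 778 kJ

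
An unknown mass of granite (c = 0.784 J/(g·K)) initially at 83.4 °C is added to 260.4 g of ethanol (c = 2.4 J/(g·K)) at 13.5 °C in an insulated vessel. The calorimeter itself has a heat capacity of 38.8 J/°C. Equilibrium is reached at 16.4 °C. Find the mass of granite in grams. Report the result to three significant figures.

m = 36.6 g

q_gained = (260.4 × 2.4 + 38.8) × (16.4 − 13.5) = 1925 J
q_lost = m × 0.784 × (83.4 − 16.4) = 52.528 m
m = 1925 / 52.528 = 36.6 g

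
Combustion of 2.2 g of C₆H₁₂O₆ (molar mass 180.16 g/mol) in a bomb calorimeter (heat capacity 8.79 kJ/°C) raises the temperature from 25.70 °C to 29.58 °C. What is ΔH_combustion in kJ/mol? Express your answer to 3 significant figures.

ΔT = 29.58 − 25.70 = 3.88 °C
q_cal = C_cal × ΔT = 8.79 × 3.88 = 34.1052 kJ
n = 2.2 / 180.16 = 0.01221 mol
q_rxn = −q_cal = -34.1052 kJ
ΔH = -34.1052 / 0.01221 = -2793 kJ/mol

ΔH = -2790 kJ/mol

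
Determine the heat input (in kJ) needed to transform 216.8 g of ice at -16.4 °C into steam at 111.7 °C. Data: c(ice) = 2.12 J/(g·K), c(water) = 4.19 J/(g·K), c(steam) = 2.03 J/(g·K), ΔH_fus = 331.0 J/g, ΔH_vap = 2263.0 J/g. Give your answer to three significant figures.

q1 (heat ice -16.4→0.0 °C): 216.8 × 2.12 × 16.4 = 7538 J
q2 (melt at 0 °C): 216.8 × 331.0 = 71761 J
q3 (heat water 0.0→100.0 °C): 216.8 × 4.19 × 100.0 = 90839 J
q4 (vaporize at 100 °C): 216.8 × 2263.0 = 490618 J
q5 (heat steam 100.0→111.7 °C): 216.8 × 2.03 × 11.7 = 5149 J
Total: 7538 + 71761 + 90839 + 490618 + 5149 = 665905 J = 666 kJ

q = 666 kJ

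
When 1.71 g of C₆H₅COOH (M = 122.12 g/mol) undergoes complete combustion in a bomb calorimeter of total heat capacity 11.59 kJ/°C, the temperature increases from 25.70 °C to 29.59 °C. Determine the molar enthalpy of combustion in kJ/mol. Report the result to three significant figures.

ΔT = 29.59 − 25.70 = 3.89 °C
q_cal = C_cal × ΔT = 11.59 × 3.89 = 45.0851 kJ
n = 1.71 / 122.12 = 0.01400 mol
q_rxn = −q_cal = -45.0851 kJ
ΔH = -45.0851 / 0.01400 = -3220 kJ/mol

ΔH = -3220 kJ/mol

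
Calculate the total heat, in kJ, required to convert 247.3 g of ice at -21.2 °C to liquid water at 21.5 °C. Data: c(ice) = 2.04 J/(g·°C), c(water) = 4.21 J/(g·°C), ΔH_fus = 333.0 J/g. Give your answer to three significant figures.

q = 115 kJ

q1 (heat ice -21.2→0.0 °C): 247.3 × 2.04 × 21.2 = 10695 J
q2 (melt at 0 °C): 247.3 × 333.0 = 82351 J
q3 (heat water 0.0→21.5 °C): 247.3 × 4.21 × 21.5 = 22384 J
Total: 10695 + 82351 + 22384 = 115430 J = 115 kJ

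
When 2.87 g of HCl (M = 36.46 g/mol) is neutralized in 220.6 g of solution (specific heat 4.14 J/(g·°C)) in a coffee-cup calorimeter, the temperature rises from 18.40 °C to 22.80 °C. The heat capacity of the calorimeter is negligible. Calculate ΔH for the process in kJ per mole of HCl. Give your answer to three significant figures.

ΔH = -51.0 kJ/mol

|ΔT| = |22.80 − 18.40| = 4.40 °C
|q_surr| = (220.6 × 4.14) × 4.40 = 913.284 × 4.40 = 4018 J
n(HCl) = 2.87 / 36.46 = 0.07872 mol
Temperature rose, so q_rxn = −|q_surr| = -4.018 kJ
ΔH = q_rxn / n = -51.04 kJ/mol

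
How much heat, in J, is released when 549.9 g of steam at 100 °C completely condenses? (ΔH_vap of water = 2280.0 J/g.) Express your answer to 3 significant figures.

q = m × ΔH_vap = 549.9 × 2280.0 = 1254000 J

q = 1250000 J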